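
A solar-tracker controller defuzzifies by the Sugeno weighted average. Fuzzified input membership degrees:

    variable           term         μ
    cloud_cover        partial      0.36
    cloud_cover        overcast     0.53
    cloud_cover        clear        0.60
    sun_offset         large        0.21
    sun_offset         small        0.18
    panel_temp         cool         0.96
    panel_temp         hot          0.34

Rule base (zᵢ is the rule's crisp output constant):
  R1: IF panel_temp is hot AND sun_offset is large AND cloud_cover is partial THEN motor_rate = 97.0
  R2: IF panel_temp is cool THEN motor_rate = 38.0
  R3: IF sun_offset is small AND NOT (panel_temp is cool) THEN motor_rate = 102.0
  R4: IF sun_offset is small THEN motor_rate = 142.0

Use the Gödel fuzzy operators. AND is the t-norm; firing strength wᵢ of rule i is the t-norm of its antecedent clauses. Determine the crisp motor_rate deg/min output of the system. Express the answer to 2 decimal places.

R1 (z=97.0): hot=0.34, large=0.21, partial=0.36; AND[min(a, b)] → w = 0.21
R2 (z=38.0): cool=0.96 → w = 0.96
R3 (z=102.0): small=0.18, ¬cool=1−0.96=0.04; AND[min(a, b)] → w = 0.04
R4 (z=142.0): small=0.18 → w = 0.18
Weighted average = (0.21·97.0 + 0.96·38.0 + 0.04·102.0 + 0.18·142.0) / (0.21 + 0.96 + 0.04 + 0.18)
  = 86.4900 / 1.3900 = 62.22

62.22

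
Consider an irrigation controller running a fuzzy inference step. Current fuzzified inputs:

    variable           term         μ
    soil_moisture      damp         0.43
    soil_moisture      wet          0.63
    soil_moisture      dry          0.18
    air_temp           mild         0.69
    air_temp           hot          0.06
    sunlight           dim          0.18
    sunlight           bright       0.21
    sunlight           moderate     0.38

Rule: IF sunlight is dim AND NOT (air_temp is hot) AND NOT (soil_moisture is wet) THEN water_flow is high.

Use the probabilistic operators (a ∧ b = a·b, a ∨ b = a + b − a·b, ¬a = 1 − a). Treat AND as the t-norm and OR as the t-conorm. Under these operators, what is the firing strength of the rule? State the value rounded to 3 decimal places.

firing strength: dim=0.18, ¬hot=1−0.06=0.94, ¬wet=1−0.63=0.37; AND[a·b] → w = 0.0626

0.063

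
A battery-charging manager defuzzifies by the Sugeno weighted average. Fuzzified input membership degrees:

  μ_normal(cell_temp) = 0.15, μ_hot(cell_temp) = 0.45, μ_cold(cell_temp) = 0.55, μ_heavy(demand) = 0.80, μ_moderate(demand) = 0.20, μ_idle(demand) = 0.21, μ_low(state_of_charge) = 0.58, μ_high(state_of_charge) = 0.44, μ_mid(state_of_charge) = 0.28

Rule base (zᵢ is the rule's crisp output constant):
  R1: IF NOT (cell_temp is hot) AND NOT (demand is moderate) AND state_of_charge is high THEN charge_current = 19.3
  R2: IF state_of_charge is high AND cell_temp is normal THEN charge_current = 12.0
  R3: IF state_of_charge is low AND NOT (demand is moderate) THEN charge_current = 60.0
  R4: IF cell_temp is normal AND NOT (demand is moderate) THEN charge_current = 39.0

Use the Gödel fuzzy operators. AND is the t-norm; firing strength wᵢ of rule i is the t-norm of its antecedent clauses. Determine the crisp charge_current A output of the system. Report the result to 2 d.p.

38.59

R1 (z=19.3): ¬hot=1−0.45=0.55, ¬moderate=1−0.20=0.80, high=0.44; AND[min(a, b)] → w = 0.44
R2 (z=12.0): high=0.44, normal=0.15; AND[min(a, b)] → w = 0.15
R3 (z=60.0): low=0.58, ¬moderate=1−0.20=0.80; AND[min(a, b)] → w = 0.58
R4 (z=39.0): normal=0.15, ¬moderate=1−0.20=0.80; AND[min(a, b)] → w = 0.15
Weighted average = (0.44·19.3 + 0.15·12.0 + 0.58·60.0 + 0.15·39.0) / (0.44 + 0.15 + 0.58 + 0.15)
  = 50.9420 / 1.3200 = 38.59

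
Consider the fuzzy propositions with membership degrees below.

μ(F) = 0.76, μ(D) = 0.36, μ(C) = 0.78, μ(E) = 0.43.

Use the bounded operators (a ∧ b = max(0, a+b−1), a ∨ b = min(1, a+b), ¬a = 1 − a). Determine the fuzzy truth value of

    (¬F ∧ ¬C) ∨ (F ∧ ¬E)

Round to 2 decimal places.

¬F = 1 − 0.76 = 0.24
¬C = 1 − 0.78 = 0.22
¬F ∧ ¬C = max(0, a+b−1) on (0.24, 0.22) = 0.00
¬E = 1 − 0.43 = 0.57
F ∧ ¬E = max(0, a+b−1) on (0.76, 0.57) = 0.33
(¬F ∧ ¬C) ∨ (F ∧ ¬E) = min(1, a+b) on (0.00, 0.33) = 0.33

0.33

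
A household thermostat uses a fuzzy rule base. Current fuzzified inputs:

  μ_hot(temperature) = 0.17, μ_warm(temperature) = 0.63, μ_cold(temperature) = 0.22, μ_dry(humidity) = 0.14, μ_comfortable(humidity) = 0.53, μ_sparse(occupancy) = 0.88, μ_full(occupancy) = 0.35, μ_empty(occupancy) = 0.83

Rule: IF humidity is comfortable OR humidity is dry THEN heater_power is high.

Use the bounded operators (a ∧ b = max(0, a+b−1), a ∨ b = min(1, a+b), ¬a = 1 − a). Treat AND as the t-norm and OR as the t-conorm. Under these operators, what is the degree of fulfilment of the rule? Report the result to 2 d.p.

firing strength: comfortable=0.53, dry=0.14; OR[min(1, a+b)] → w = 0.67

0.67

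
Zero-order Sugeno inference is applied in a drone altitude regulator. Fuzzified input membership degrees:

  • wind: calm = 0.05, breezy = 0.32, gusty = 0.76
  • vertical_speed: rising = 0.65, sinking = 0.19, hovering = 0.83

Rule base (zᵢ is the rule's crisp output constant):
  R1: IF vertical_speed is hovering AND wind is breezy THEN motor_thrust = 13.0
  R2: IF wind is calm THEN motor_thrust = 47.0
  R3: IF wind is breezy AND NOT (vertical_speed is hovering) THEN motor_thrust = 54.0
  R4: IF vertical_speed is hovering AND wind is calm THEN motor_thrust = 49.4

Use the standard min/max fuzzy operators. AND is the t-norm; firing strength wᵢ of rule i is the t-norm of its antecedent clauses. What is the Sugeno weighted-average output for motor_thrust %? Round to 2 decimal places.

30.78

R1 (z=13.0): hovering=0.83, breezy=0.32; AND[min(a, b)] → w = 0.32
R2 (z=47.0): calm=0.05 → w = 0.05
R3 (z=54.0): breezy=0.32, ¬hovering=1−0.83=0.17; AND[min(a, b)] → w = 0.17
R4 (z=49.4): hovering=0.83, calm=0.05; AND[min(a, b)] → w = 0.05
Weighted average = (0.32·13.0 + 0.05·47.0 + 0.17·54.0 + 0.05·49.4) / (0.32 + 0.05 + 0.17 + 0.05)
  = 18.1600 / 0.5900 = 30.78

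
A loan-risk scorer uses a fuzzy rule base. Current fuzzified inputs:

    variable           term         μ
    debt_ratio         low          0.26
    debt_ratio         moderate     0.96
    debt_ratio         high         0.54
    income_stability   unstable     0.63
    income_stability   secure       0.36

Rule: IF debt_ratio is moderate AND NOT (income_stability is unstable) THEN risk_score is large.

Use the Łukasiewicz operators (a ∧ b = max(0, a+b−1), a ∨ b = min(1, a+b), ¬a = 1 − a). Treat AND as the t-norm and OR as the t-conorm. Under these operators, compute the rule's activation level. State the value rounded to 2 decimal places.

firing strength: moderate=0.96, ¬unstable=1−0.63=0.37; AND[max(0, a+b−1)] → w = 0.33

0.33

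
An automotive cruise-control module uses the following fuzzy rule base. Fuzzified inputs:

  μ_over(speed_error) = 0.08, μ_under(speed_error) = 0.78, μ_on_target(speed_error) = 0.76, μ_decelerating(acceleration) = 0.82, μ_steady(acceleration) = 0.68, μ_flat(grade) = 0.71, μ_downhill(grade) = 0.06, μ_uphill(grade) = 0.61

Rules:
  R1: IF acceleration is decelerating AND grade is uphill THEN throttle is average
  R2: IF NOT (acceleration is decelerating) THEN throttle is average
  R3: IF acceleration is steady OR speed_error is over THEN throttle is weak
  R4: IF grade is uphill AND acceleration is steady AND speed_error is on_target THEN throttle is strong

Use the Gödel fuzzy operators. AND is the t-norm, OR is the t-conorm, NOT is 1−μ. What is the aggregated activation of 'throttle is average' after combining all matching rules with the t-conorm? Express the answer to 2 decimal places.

0.61

R1: decelerating=0.82, uphill=0.61; AND[min(a, b)] → w = 0.61
R2: ¬decelerating=1−0.82=0.18 → w = 0.18
R3: steady=0.68, over=0.08; OR[max(a, b)] → w = 0.68
R4: uphill=0.61, steady=0.68, on_target=0.76; AND[min(a, b)] → w = 0.61
Rules with consequent 'average': {R1, R2} → strengths 0.61, 0.18
Aggregate via t-conorm [max(a, b)]: 0.61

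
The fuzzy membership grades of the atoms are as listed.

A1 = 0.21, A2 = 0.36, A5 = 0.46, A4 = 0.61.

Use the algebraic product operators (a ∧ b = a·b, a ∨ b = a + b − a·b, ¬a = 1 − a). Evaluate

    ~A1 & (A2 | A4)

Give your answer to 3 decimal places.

0.593

~A1 = 1 − 0.2100 = 0.7900
A2 | A4 = a + b − a·b on (0.3600, 0.6100) = 0.7504
~A1 & (A2 | A4) = a·b on (0.7900, 0.7504) = 0.5928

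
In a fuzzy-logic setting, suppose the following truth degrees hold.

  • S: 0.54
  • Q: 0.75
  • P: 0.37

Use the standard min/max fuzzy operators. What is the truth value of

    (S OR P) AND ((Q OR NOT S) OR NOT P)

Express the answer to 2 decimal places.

S OR P = max(a, b) on (0.54, 0.37) = 0.54
NOT S = 1 − 0.54 = 0.46
Q OR NOT S = max(a, b) on (0.75, 0.46) = 0.75
NOT P = 1 − 0.37 = 0.63
(Q OR NOT S) OR NOT P = max(a, b) on (0.75, 0.63) = 0.75
(S OR P) AND ((Q OR NOT S) OR NOT P) = min(a, b) on (0.54, 0.75) = 0.54

0.54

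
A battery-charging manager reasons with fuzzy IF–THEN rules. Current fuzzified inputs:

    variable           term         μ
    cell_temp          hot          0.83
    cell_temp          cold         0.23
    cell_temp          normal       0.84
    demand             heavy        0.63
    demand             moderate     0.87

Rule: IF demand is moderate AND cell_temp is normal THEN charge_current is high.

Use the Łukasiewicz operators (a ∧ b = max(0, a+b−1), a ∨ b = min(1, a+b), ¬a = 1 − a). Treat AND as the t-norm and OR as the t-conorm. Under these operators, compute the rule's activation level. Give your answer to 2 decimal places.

0.71

firing strength: moderate=0.87, normal=0.84; AND[max(0, a+b−1)] → w = 0.71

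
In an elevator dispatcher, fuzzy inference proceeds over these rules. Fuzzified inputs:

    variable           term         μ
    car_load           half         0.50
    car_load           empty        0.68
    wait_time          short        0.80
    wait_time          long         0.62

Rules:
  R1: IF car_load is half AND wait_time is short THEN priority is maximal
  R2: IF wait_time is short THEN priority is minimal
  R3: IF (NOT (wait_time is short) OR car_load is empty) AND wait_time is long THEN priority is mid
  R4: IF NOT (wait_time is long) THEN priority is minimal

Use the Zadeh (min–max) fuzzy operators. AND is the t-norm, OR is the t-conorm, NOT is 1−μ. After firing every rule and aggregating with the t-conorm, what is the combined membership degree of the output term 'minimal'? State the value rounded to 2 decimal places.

0.80

R1: half=0.50, short=0.80; AND[min(a, b)] → w = 0.50
R2: short=0.80 → w = 0.80
R3: (¬short=1−0.80=0.20 OR empty=0.68) = 0.68; AND[min(a, b)] with long=0.62 → w = 0.62
R4: ¬long=1−0.62=0.38 → w = 0.38
Rules with consequent 'minimal': {R2, R4} → strengths 0.80, 0.38
Aggregate via t-conorm [max(a, b)]: 0.80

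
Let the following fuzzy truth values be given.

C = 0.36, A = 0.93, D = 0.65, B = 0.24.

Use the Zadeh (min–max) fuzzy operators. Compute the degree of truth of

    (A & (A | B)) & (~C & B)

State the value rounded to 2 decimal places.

0.24

A | B = max(a, b) on (0.93, 0.24) = 0.93
A & (A | B) = min(a, b) on (0.93, 0.93) = 0.93
~C = 1 − 0.36 = 0.64
~C & B = min(a, b) on (0.64, 0.24) = 0.24
(A & (A | B)) & (~C & B) = min(a, b) on (0.93, 0.24) = 0.24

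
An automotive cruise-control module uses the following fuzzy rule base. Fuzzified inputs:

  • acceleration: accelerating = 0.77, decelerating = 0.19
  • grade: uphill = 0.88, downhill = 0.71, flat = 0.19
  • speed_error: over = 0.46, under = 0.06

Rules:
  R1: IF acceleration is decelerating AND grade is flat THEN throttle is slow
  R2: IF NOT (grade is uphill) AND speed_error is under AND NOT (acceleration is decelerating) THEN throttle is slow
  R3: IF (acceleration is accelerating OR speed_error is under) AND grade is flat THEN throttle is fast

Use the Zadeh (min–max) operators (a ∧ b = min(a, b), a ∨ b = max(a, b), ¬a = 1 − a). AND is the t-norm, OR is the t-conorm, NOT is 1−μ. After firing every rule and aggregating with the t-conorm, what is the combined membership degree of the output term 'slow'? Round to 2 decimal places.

0.19

R1: decelerating=0.19, flat=0.19; AND[min(a, b)] → w = 0.19
R2: ¬uphill=1−0.88=0.12, under=0.06, ¬decelerating=1−0.19=0.81; AND[min(a, b)] → w = 0.06
R3: (accelerating=0.77 OR under=0.06) = 0.77; AND[min(a, b)] with flat=0.19 → w = 0.19
Rules with consequent 'slow': {R1, R2} → strengths 0.19, 0.06
Aggregate via t-conorm [max(a, b)]: 0.19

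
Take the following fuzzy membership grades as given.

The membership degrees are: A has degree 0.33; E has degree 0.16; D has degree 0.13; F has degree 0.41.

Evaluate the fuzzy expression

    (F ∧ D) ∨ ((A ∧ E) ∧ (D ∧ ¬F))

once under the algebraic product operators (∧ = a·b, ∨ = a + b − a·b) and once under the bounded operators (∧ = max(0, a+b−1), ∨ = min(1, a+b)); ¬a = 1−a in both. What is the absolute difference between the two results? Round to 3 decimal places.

Under algebraic product:
  F ∧ D = a·b on (0.4100, 0.1300) = 0.0533
  A ∧ E = a·b on (0.3300, 0.1600) = 0.0528
  ¬F = 1 − 0.4100 = 0.5900
  D ∧ ¬F = a·b on (0.1300, 0.5900) = 0.0767
  (A ∧ E) ∧ (D ∧ ¬F) = a·b on (0.0528, 0.0767) = 0.0040
  (F ∧ D) ∨ ((A ∧ E) ∧ (D ∧ ¬F)) = a + b − a·b on (0.0533, 0.0040) = 0.0571
  → value = 0.0571
Under bounded:
  F ∧ D = max(0, a+b−1) on (0.41, 0.13) = 0.00
  A ∧ E = max(0, a+b−1) on (0.33, 0.16) = 0.00
  ¬F = 1 − 0.41 = 0.59
  D ∧ ¬F = max(0, a+b−1) on (0.13, 0.59) = 0.00
  (A ∧ E) ∧ (D ∧ ¬F) = max(0, a+b−1) on (0.00, 0.00) = 0.00
  (F ∧ D) ∨ ((A ∧ E) ∧ (D ∧ ¬F)) = min(1, a+b) on (0.00, 0.00) = 0.00
  → value = 0.0000
|0.0571 − 0.0000| = 0.057

0.057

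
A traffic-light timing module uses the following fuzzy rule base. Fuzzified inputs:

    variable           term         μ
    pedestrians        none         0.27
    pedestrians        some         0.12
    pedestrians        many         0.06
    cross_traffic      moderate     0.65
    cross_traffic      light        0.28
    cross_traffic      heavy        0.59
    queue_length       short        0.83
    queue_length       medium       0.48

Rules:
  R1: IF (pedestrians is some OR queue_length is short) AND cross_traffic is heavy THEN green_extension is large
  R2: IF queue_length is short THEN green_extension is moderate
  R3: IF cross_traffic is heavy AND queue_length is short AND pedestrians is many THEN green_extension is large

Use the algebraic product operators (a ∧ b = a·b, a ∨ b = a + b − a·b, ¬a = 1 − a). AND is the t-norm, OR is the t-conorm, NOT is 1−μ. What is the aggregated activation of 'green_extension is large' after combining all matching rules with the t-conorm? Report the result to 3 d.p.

R1: (some=0.12 OR short=0.83) = 0.8504; AND[a·b] with heavy=0.59 → w = 0.5017
R2: short=0.83 → w = 0.8300
R3: heavy=0.59, short=0.83, many=0.06; AND[a·b] → w = 0.0294
Rules with consequent 'large': {R1, R3} → strengths 0.5017, 0.0294
Aggregate via t-conorm [a + b − a·b]: 0.5164

0.516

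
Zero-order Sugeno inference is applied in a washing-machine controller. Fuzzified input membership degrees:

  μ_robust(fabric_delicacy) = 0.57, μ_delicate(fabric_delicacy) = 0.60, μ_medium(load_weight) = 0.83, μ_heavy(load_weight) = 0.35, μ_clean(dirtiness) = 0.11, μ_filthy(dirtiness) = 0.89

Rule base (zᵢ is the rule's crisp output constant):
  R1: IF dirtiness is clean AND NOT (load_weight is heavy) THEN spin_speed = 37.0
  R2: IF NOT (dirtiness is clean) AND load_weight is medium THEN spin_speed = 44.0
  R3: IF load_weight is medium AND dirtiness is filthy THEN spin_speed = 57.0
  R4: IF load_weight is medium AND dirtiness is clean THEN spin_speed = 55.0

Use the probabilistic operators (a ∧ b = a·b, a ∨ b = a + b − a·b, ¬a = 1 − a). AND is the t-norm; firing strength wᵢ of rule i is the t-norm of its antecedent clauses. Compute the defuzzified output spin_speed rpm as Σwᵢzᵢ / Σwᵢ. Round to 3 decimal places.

R1 (z=37.0): clean=0.11, ¬heavy=1−0.35=0.65; AND[a·b] → w = 0.0715
R2 (z=44.0): ¬clean=1−0.11=0.89, medium=0.83; AND[a·b] → w = 0.7387
R3 (z=57.0): medium=0.83, filthy=0.89; AND[a·b] → w = 0.7387
R4 (z=55.0): medium=0.83, clean=0.11; AND[a·b] → w = 0.0913
Weighted average = (0.0715·37.0 + 0.7387·44.0 + 0.7387·57.0 + 0.0913·55.0) / (0.0715 + 0.7387 + 0.7387 + 0.0913)
  = 82.2757 / 1.6402 = 50.162

50.162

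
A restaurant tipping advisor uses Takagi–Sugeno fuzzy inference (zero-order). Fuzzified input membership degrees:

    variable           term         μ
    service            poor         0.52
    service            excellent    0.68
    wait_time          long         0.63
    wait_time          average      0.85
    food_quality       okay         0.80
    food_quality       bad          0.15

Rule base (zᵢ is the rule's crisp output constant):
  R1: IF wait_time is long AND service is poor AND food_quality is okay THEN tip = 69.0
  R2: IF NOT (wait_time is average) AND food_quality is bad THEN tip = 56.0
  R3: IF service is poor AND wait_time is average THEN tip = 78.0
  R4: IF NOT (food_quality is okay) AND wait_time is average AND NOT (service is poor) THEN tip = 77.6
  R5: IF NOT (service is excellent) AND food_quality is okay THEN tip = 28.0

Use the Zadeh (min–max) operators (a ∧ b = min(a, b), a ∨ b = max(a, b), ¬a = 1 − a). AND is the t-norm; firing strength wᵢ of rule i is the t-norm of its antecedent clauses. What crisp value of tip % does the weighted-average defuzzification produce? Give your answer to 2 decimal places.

63.93

R1 (z=69.0): long=0.63, poor=0.52, okay=0.80; AND[min(a, b)] → w = 0.52
R2 (z=56.0): ¬average=1−0.85=0.15, bad=0.15; AND[min(a, b)] → w = 0.15
R3 (z=78.0): poor=0.52, average=0.85; AND[min(a, b)] → w = 0.52
R4 (z=77.6): ¬okay=1−0.80=0.20, average=0.85, ¬poor=1−0.52=0.48; AND[min(a, b)] → w = 0.20
R5 (z=28.0): ¬excellent=1−0.68=0.32, okay=0.80; AND[min(a, b)] → w = 0.32
Weighted average = (0.52·69.0 + 0.15·56.0 + 0.52·78.0 + 0.20·77.6 + 0.32·28.0) / (0.52 + 0.15 + 0.52 + 0.20 + 0.32)
  = 109.3200 / 1.7100 = 63.93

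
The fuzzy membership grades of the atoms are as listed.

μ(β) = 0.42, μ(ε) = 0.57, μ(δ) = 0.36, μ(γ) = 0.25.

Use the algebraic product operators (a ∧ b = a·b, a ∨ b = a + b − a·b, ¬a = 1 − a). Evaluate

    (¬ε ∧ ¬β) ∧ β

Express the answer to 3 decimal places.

0.105

¬ε = 1 − 0.5700 = 0.4300
¬β = 1 − 0.4200 = 0.5800
¬ε ∧ ¬β = a·b on (0.4300, 0.5800) = 0.2494
(¬ε ∧ ¬β) ∧ β = a·b on (0.2494, 0.4200) = 0.1047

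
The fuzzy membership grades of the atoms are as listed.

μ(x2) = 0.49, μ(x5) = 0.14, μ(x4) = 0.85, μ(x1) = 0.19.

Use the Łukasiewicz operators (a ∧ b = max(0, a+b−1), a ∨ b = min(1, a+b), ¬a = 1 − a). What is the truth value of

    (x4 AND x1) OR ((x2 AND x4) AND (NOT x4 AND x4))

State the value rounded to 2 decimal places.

0.04

x4 AND x1 = max(0, a+b−1) on (0.85, 0.19) = 0.04
x2 AND x4 = max(0, a+b−1) on (0.49, 0.85) = 0.34
NOT x4 = 1 − 0.85 = 0.15
NOT x4 AND x4 = max(0, a+b−1) on (0.15, 0.85) = 0.00
(x2 AND x4) AND (NOT x4 AND x4) = max(0, a+b−1) on (0.34, 0.00) = 0.00
(x4 AND x1) OR ((x2 AND x4) AND (NOT x4 AND x4)) = min(1, a+b) on (0.04, 0.00) = 0.04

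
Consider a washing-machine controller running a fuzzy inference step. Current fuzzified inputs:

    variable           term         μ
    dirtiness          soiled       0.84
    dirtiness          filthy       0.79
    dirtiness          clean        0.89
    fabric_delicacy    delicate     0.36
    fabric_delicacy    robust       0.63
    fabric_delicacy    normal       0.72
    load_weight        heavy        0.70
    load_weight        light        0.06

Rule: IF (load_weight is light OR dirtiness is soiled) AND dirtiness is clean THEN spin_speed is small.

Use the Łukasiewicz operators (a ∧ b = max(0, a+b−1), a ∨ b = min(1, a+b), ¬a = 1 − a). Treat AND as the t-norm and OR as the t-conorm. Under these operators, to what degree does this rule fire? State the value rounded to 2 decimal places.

0.79

firing strength: (light=0.06 OR soiled=0.84) = 0.90; AND[max(0, a+b−1)] with clean=0.89 → w = 0.79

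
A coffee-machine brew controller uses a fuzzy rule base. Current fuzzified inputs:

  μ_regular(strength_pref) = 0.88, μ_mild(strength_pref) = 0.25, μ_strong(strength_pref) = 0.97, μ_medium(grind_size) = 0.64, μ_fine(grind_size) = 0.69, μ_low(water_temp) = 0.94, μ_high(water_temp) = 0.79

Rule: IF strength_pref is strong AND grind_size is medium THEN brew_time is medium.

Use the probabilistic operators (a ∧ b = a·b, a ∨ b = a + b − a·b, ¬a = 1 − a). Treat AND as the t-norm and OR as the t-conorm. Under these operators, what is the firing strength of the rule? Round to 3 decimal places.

firing strength: strong=0.97, medium=0.64; AND[a·b] → w = 0.6208

0.621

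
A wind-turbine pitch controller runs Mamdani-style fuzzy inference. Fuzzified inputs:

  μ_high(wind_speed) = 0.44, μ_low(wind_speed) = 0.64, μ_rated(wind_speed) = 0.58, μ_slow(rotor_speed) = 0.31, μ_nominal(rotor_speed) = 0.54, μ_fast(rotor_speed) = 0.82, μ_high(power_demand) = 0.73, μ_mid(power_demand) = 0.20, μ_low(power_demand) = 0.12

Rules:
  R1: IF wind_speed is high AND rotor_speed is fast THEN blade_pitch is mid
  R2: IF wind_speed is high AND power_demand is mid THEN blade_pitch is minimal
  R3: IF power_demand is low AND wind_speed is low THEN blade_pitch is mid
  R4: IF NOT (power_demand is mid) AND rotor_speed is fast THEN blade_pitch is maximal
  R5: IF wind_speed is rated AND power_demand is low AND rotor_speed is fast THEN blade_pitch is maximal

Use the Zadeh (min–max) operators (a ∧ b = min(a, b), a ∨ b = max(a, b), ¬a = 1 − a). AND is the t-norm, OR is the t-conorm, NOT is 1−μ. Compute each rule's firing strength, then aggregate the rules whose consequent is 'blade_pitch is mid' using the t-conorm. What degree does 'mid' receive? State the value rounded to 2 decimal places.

0.44

R1: high=0.44, fast=0.82; AND[min(a, b)] → w = 0.44
R2: high=0.44, mid=0.20; AND[min(a, b)] → w = 0.20
R3: low=0.12, low=0.64; AND[min(a, b)] → w = 0.12
R4: ¬mid=1−0.20=0.80, fast=0.82; AND[min(a, b)] → w = 0.80
R5: rated=0.58, low=0.12, fast=0.82; AND[min(a, b)] → w = 0.12
Rules with consequent 'mid': {R1, R3} → strengths 0.44, 0.12
Aggregate via t-conorm [max(a, b)]: 0.44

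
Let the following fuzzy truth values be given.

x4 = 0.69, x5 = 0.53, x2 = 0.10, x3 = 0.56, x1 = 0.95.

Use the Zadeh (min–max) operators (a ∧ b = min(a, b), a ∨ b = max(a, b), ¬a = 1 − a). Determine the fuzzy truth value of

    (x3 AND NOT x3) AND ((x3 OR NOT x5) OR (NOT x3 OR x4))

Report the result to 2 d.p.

0.44

NOT x3 = 1 − 0.56 = 0.44
x3 AND NOT x3 = min(a, b) on (0.56, 0.44) = 0.44
NOT x5 = 1 − 0.53 = 0.47
x3 OR NOT x5 = max(a, b) on (0.56, 0.47) = 0.56
NOT x3 = 1 − 0.56 = 0.44
NOT x3 OR x4 = max(a, b) on (0.44, 0.69) = 0.69
(x3 OR NOT x5) OR (NOT x3 OR x4) = max(a, b) on (0.56, 0.69) = 0.69
(x3 AND NOT x3) AND ((x3 OR NOT x5) OR (NOT x3 OR x4)) = min(a, b) on (0.44, 0.69) = 0.44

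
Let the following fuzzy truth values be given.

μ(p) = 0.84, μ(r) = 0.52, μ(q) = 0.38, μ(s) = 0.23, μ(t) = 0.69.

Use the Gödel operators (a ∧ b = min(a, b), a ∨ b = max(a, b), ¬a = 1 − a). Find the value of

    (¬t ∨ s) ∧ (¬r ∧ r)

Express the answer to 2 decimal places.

¬t = 1 − 0.69 = 0.31
¬t ∨ s = max(a, b) on (0.31, 0.23) = 0.31
¬r = 1 − 0.52 = 0.48
¬r ∧ r = min(a, b) on (0.48, 0.52) = 0.48
(¬t ∨ s) ∧ (¬r ∧ r) = min(a, b) on (0.31, 0.48) = 0.31

0.31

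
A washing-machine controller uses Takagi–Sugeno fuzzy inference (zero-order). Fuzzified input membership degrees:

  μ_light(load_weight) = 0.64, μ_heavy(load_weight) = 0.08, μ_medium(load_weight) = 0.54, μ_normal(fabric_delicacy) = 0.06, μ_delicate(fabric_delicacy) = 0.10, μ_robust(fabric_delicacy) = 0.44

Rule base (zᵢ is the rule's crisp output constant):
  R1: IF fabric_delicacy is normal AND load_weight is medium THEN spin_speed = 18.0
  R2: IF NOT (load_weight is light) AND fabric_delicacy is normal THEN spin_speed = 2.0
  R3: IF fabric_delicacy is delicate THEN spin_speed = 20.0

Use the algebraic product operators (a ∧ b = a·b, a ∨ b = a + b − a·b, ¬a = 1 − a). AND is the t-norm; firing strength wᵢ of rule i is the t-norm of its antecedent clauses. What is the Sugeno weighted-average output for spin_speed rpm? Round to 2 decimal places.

R1 (z=18.0): normal=0.06, medium=0.54; AND[a·b] → w = 0.0324
R2 (z=2.0): ¬light=1−0.64=0.36, normal=0.06; AND[a·b] → w = 0.0216
R3 (z=20.0): delicate=0.10 → w = 0.1000
Weighted average = (0.0324·18.0 + 0.0216·2.0 + 0.1000·20.0) / (0.0324 + 0.0216 + 0.1000)
  = 2.6264 / 0.1540 = 17.05

17.05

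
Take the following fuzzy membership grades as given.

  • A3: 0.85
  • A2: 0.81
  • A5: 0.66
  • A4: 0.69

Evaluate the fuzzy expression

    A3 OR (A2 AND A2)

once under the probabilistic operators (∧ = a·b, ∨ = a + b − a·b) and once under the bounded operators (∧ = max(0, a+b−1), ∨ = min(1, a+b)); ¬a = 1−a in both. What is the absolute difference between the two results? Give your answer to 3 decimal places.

Under probabilistic:
  A2 AND A2 = a·b on (0.8100, 0.8100) = 0.6561
  A3 OR (A2 AND A2) = a + b − a·b on (0.8500, 0.6561) = 0.9484
  → value = 0.9484
Under bounded:
  A2 AND A2 = max(0, a+b−1) on (0.81, 0.81) = 0.62
  A3 OR (A2 AND A2) = min(1, a+b) on (0.85, 0.62) = 1.00
  → value = 1.0000
|0.9484 − 1.0000| = 0.052

0.052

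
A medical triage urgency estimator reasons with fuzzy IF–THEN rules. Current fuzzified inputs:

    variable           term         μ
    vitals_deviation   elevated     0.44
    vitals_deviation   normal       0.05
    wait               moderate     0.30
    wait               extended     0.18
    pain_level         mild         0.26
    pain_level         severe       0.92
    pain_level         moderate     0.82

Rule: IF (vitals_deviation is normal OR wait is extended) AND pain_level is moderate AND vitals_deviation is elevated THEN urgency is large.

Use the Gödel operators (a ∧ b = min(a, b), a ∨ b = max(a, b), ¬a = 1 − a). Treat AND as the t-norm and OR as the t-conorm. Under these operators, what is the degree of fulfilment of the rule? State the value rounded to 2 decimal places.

firing strength: (normal=0.05 OR extended=0.18) = 0.18; AND[min(a, b)] with moderate=0.82, elevated=0.44 → w = 0.18

0.18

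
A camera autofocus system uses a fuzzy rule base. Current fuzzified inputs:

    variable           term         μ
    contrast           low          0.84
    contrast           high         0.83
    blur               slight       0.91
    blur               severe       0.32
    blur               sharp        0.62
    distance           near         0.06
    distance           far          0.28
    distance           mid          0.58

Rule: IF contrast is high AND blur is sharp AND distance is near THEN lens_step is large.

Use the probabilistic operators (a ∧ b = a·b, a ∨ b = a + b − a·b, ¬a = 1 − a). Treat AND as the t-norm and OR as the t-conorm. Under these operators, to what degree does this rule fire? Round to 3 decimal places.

0.031

firing strength: high=0.83, sharp=0.62, near=0.06; AND[a·b] → w = 0.0309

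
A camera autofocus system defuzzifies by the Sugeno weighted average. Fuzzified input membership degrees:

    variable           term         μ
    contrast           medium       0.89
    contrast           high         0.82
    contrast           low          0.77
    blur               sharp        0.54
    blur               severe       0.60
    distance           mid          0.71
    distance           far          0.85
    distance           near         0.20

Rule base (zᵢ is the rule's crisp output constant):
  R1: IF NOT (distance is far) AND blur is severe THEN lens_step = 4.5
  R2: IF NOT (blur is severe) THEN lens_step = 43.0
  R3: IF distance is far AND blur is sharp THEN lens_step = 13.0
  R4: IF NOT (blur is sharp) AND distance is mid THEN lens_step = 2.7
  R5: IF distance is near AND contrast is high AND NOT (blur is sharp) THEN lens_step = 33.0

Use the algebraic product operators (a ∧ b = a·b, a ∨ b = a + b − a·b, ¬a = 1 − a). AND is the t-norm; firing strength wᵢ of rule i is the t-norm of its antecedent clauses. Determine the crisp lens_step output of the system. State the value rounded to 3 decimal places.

R1 (z=4.5): ¬far=1−0.85=0.15, severe=0.60; AND[a·b] → w = 0.0900
R2 (z=43.0): ¬severe=1−0.60=0.40 → w = 0.4000
R3 (z=13.0): far=0.85, sharp=0.54; AND[a·b] → w = 0.4590
R4 (z=2.7): ¬sharp=1−0.54=0.46, mid=0.71; AND[a·b] → w = 0.3266
R5 (z=33.0): near=0.20, high=0.82, ¬sharp=1−0.54=0.46; AND[a·b] → w = 0.0754
Weighted average = (0.0900·4.5 + 0.4000·43.0 + 0.4590·13.0 + 0.3266·2.7 + 0.0754·33.0) / (0.0900 + 0.4000 + 0.4590 + 0.3266 + 0.0754)
  = 26.9433 / 1.3510 = 19.943

19.943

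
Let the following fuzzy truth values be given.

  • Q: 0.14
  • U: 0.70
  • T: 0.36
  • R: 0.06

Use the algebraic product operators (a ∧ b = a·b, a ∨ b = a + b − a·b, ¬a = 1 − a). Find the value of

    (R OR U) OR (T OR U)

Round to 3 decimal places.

0.946

R OR U = a + b − a·b on (0.0600, 0.7000) = 0.7180
T OR U = a + b − a·b on (0.3600, 0.7000) = 0.8080
(R OR U) OR (T OR U) = a + b − a·b on (0.7180, 0.8080) = 0.9459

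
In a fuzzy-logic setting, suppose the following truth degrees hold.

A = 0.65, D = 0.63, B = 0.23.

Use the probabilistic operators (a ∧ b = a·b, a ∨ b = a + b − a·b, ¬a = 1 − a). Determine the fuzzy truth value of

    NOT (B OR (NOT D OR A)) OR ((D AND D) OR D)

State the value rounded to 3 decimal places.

0.815

NOT D = 1 − 0.6300 = 0.3700
NOT D OR A = a + b − a·b on (0.3700, 0.6500) = 0.7795
B OR (NOT D OR A) = a + b − a·b on (0.2300, 0.7795) = 0.8302
NOT (B OR (NOT D OR A)) = 1 − 0.8302 = 0.1698
D AND D = a·b on (0.6300, 0.6300) = 0.3969
(D AND D) OR D = a + b − a·b on (0.3969, 0.6300) = 0.7769
NOT (B OR (NOT D OR A)) OR ((D AND D) OR D) = a + b − a·b on (0.1698, 0.7769) = 0.8147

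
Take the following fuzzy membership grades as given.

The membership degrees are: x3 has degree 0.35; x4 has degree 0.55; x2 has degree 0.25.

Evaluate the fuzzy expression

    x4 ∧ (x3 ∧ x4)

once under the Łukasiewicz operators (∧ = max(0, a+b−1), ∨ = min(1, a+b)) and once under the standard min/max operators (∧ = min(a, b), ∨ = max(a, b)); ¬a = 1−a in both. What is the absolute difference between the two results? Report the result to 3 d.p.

0.350

Under Łukasiewicz:
  x3 ∧ x4 = max(0, a+b−1) on (0.35, 0.55) = 0.00
  x4 ∧ (x3 ∧ x4) = max(0, a+b−1) on (0.55, 0.00) = 0.00
  → value = 0.0000
Under standard min/max:
  x3 ∧ x4 = min(a, b) on (0.35, 0.55) = 0.35
  x4 ∧ (x3 ∧ x4) = min(a, b) on (0.55, 0.35) = 0.35
  → value = 0.3500
|0.0000 − 0.3500| = 0.350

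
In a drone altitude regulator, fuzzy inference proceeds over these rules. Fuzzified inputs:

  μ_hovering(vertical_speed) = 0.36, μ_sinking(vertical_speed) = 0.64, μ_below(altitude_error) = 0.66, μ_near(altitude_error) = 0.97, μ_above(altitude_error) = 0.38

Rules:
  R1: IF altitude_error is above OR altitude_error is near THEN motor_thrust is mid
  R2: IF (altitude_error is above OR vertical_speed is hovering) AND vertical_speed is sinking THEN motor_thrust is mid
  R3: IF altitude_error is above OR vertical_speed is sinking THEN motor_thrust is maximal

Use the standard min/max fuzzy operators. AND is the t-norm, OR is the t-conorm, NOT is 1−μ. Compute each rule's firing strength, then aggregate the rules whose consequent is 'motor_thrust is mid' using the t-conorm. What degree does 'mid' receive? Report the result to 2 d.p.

0.97

R1: above=0.38, near=0.97; OR[max(a, b)] → w = 0.97
R2: (above=0.38 OR hovering=0.36) = 0.38; AND[min(a, b)] with sinking=0.64 → w = 0.38
R3: above=0.38, sinking=0.64; OR[max(a, b)] → w = 0.64
Rules with consequent 'mid': {R1, R2} → strengths 0.97, 0.38
Aggregate via t-conorm [max(a, b)]: 0.97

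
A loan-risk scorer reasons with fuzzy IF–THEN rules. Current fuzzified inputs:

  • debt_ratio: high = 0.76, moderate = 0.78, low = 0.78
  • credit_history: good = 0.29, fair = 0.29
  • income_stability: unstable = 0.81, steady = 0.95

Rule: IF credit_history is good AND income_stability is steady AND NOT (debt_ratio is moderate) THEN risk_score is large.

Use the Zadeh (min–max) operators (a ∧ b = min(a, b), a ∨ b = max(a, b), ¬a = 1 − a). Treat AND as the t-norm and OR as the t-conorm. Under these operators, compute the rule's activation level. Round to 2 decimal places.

firing strength: good=0.29, steady=0.95, ¬moderate=1−0.78=0.22; AND[min(a, b)] → w = 0.22

0.22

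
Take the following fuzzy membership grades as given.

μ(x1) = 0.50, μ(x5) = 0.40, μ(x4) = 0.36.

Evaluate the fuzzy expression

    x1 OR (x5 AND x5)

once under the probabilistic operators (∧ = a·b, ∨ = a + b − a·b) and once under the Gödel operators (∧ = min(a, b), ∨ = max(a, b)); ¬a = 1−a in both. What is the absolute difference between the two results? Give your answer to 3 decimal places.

0.080

Under probabilistic:
  x5 AND x5 = a·b on (0.4000, 0.4000) = 0.1600
  x1 OR (x5 AND x5) = a + b − a·b on (0.5000, 0.1600) = 0.5800
  → value = 0.5800
Under Gödel:
  x5 AND x5 = min(a, b) on (0.40, 0.40) = 0.40
  x1 OR (x5 AND x5) = max(a, b) on (0.50, 0.40) = 0.50
  → value = 0.5000
|0.5800 − 0.5000| = 0.080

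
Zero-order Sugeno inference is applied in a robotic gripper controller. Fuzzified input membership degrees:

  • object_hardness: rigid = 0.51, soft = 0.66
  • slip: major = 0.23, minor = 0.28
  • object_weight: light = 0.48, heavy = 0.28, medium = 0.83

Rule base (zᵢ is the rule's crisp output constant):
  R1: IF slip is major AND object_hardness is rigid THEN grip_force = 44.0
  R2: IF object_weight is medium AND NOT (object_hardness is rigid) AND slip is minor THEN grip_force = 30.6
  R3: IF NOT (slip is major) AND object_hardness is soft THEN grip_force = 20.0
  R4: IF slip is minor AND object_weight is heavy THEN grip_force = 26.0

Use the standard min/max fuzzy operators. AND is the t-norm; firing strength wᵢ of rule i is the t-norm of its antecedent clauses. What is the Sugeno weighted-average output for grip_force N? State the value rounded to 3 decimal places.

R1 (z=44.0): major=0.23, rigid=0.51; AND[min(a, b)] → w = 0.23
R2 (z=30.6): medium=0.83, ¬rigid=1−0.51=0.49, minor=0.28; AND[min(a, b)] → w = 0.28
R3 (z=20.0): ¬major=1−0.23=0.77, soft=0.66; AND[min(a, b)] → w = 0.66
R4 (z=26.0): minor=0.28, heavy=0.28; AND[min(a, b)] → w = 0.28
Weighted average = (0.23·44.0 + 0.28·30.6 + 0.66·20.0 + 0.28·26.0) / (0.23 + 0.28 + 0.66 + 0.28)
  = 39.1680 / 1.4500 = 27.012

27.012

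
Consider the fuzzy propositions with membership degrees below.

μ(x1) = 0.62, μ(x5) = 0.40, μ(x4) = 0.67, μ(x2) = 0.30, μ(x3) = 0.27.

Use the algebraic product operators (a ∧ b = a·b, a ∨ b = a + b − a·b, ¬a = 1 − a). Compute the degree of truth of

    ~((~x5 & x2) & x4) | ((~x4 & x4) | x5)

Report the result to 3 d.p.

~x5 = 1 − 0.4000 = 0.6000
~x5 & x2 = a·b on (0.6000, 0.3000) = 0.1800
(~x5 & x2) & x4 = a·b on (0.1800, 0.6700) = 0.1206
~((~x5 & x2) & x4) = 1 − 0.1206 = 0.8794
~x4 = 1 − 0.6700 = 0.3300
~x4 & x4 = a·b on (0.3300, 0.6700) = 0.2211
(~x4 & x4) | x5 = a + b − a·b on (0.2211, 0.4000) = 0.5327
~((~x5 & x2) & x4) | ((~x4 & x4) | x5) = a + b − a·b on (0.8794, 0.5327) = 0.9436

0.944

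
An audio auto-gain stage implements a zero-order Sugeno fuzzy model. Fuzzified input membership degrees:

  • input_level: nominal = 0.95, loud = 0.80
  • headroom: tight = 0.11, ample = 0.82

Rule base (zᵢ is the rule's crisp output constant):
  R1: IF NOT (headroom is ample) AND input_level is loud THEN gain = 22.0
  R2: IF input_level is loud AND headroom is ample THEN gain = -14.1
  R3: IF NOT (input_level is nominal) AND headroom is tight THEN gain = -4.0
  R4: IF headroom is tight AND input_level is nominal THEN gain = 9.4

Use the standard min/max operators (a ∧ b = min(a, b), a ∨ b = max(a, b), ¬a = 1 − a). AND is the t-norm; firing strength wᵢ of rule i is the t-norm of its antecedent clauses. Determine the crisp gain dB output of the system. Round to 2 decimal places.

-5.69

R1 (z=22.0): ¬ample=1−0.82=0.18, loud=0.80; AND[min(a, b)] → w = 0.18
R2 (z=-14.1): loud=0.80, ample=0.82; AND[min(a, b)] → w = 0.80
R3 (z=-4.0): ¬nominal=1−0.95=0.05, tight=0.11; AND[min(a, b)] → w = 0.05
R4 (z=9.4): tight=0.11, nominal=0.95; AND[min(a, b)] → w = 0.11
Weighted average = (0.18·22.0 + 0.80·-14.1 + 0.05·-4.0 + 0.11·9.4) / (0.18 + 0.80 + 0.05 + 0.11)
  = -6.4860 / 1.1400 = -5.69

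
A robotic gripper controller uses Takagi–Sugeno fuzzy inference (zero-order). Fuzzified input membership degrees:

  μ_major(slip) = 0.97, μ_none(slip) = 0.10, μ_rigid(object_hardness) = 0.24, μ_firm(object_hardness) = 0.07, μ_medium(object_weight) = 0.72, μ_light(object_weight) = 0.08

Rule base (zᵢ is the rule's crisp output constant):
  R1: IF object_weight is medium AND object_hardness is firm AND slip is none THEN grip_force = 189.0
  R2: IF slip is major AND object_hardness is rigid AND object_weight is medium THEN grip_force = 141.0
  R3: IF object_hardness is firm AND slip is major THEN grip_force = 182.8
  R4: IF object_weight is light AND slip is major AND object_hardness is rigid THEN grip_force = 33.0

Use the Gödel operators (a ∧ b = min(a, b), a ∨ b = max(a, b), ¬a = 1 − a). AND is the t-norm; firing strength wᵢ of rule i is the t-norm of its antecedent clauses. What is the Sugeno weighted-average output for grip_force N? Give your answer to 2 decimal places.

R1 (z=189.0): medium=0.72, firm=0.07, none=0.10; AND[min(a, b)] → w = 0.07
R2 (z=141.0): major=0.97, rigid=0.24, medium=0.72; AND[min(a, b)] → w = 0.24
R3 (z=182.8): firm=0.07, major=0.97; AND[min(a, b)] → w = 0.07
R4 (z=33.0): light=0.08, major=0.97, rigid=0.24; AND[min(a, b)] → w = 0.08
Weighted average = (0.07·189.0 + 0.24·141.0 + 0.07·182.8 + 0.08·33.0) / (0.07 + 0.24 + 0.07 + 0.08)
  = 62.5060 / 0.4600 = 135.88

135.88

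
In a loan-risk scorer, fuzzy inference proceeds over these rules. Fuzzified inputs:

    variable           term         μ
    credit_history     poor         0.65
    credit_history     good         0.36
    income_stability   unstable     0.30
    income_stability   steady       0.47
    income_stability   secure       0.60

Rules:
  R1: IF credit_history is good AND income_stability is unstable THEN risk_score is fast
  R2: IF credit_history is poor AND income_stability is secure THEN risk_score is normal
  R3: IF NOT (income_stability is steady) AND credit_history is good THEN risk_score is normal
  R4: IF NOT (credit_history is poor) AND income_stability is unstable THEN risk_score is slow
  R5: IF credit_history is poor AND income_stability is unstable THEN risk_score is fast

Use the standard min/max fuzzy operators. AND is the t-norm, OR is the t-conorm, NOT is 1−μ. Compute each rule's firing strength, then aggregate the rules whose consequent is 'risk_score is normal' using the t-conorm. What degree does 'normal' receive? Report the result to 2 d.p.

0.60

R1: good=0.36, unstable=0.30; AND[min(a, b)] → w = 0.30
R2: poor=0.65, secure=0.60; AND[min(a, b)] → w = 0.60
R3: ¬steady=1−0.47=0.53, good=0.36; AND[min(a, b)] → w = 0.36
R4: ¬poor=1−0.65=0.35, unstable=0.30; AND[min(a, b)] → w = 0.30
R5: poor=0.65, unstable=0.30; AND[min(a, b)] → w = 0.30
Rules with consequent 'normal': {R2, R3} → strengths 0.60, 0.36
Aggregate via t-conorm [max(a, b)]: 0.60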